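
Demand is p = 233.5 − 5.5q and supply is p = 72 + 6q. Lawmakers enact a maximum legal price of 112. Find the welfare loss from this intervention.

Competitive equilibrium: 233.5 − 5.5q = 72 + 6q → q* = 14.0435, p* = 156.2609.
At the ceiling p = 112, quantity supplied = (112 − 72)/6 = 6.6667.
Willingness to pay at q' = 6.6667: 233.5 − 5.5·6.6667 = 196.8332.
Δq = 14.0435 − 6.6667 = 7.3768; wedge = 196.8332 − 112 = 84.8332.
Deadweight loss = ½ × 7.3768 × 84.8332 = 312.90.

312.90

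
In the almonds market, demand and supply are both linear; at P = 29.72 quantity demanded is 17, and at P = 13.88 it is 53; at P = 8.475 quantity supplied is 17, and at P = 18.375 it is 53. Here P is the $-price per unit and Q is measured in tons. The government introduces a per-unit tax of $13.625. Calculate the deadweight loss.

$129.82

Demand slope = (13.88 − 29.72)/(53 − 17) = −0.44, so P = 37.2 − 0.44Q.
Supply slope = (18.375 − 8.475)/(53 − 17) = 0.275, so P = 3.8 + 0.275Q.
Competitive equilibrium: 37.2 − 0.44Q = 3.8 + 0.275Q → Q* = 46.7133, P* = 16.6462.
With the tax, the buyer price exceeds the seller price by 13.625: (37.2 − 0.44Q) − (3.8 + 0.275Q) = 13.625 → Q' = 27.6573.
ΔQ = 46.7133 − 27.6573 = 19.056; the wedge equals the tax, 13.625.
The triangle = ½ × 19.056 × 13.625 = $129.82.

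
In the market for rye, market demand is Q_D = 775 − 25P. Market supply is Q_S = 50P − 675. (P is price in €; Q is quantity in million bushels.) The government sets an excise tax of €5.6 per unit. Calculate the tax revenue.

€1110.67 million

In inverse form: demand P = 31 − 0.04Q, supply P = 13.5 + 0.02Q.
Competitive equilibrium: 31 − 0.04Q = 13.5 + 0.02Q → Q* = 291.6667, P* = 19.3333.
With the tax, the buyer price exceeds the seller price by 5.6: (31 − 0.04Q) − (13.5 + 0.02Q) = 5.6 → Q' = 198.3333.
Tax revenue = 5.6 × 198.3333 = €1110.67 million.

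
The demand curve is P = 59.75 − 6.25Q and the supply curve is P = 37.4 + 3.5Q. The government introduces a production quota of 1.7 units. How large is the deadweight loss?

Competitive equilibrium: 59.75 − 6.25Q = 37.4 + 3.5Q → Q* = 2.2923, P* = 45.4231.
At Q = 1.7: demand price = 59.75 − 6.25·1.7 = 49.125; supply price = 37.4 + 3.5·1.7 = 43.35.
ΔQ = 2.2923 − 1.7 = 0.5923; wedge = 49.125 − 43.35 = 5.775.
Welfare loss = ½ × 0.5923 × 5.775 = 1.71.

1.71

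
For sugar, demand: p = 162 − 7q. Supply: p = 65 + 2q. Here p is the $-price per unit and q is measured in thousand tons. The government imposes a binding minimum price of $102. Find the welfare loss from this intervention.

$21.91 thousand

Competitive equilibrium: 162 − 7q = 65 + 2q → q* = 10.7778, p* = 86.5556.
At the floor p = 102, quantity demanded = (162 − 102)/7 = 8.5714.
Sellers' marginal cost at q' = 8.5714: 65 + 2·8.5714 = 82.1428.
Δq = 10.7778 − 8.5714 = 2.2064; wedge = 102 − 82.1428 = 19.8572.
Welfare loss = ½ × 2.2064 × 19.8572 = $21.91 thousand.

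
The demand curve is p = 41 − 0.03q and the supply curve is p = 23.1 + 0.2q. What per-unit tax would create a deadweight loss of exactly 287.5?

Competitive equilibrium: 41 − 0.03q = 23.1 + 0.2q → q* = 77.8261, p* = 38.6652.
A tax t gives Δq = t/0.23 and wedge t, so DWL = t²/0.46.
t²/0.46 = 287.5 → t² = 132.25 → t = 11.5.

11.5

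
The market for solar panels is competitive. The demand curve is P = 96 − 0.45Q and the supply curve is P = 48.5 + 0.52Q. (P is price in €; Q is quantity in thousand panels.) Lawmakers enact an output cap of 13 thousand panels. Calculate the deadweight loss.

€627.48 thousand

Competitive equilibrium: 96 − 0.45Q = 48.5 + 0.52Q → Q* = 48.9691, P* = 73.9639.
At Q = 13: demand price = 96 − 0.45·13 = 90.15; supply price = 48.5 + 0.52·13 = 55.26.
ΔQ = 48.9691 − 13 = 35.9691; wedge = 90.15 − 55.26 = 34.89.
DWL = ½ × 35.9691 × 34.89 = €627.48 thousand.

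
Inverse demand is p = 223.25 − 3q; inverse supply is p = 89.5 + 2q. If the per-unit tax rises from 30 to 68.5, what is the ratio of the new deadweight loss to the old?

5.214

Competitive equilibrium: 223.25 − 3q = 89.5 + 2q → q* = 26.75, p* = 143.
For a per-unit tax t: Δq = t/5, so DWL = ½·t·(t/5) = t²/10.
At t = 30: DWL = 90. At t = 68.5: DWL = 469.225.
Ratio = (68.5/30)² = 5.214.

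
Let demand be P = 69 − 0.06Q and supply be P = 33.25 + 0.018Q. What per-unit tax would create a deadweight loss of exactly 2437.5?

19.5

Competitive equilibrium: 69 − 0.06Q = 33.25 + 0.018Q → Q* = 458.3333, P* = 41.5.
A tax t gives ΔQ = t/0.078 and wedge t, so DWL = t²/0.156.
t²/0.156 = 2437.5 → t² = 380.25 → t = 19.5.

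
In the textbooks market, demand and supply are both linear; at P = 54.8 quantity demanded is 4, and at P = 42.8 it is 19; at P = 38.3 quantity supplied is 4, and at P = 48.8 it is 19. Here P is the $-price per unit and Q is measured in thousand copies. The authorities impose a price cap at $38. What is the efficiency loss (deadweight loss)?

Demand slope = (42.8 − 54.8)/(19 − 4) = −0.8, so P = 58 − 0.8Q.
Supply slope = (48.8 − 38.3)/(19 − 4) = 0.7, so P = 35.5 + 0.7Q.
Competitive equilibrium: 58 − 0.8Q = 35.5 + 0.7Q → Q* = 15, P* = 46.
At the ceiling P = 38, quantity supplied = (38 − 35.5)/0.7 = 3.5714.
Willingness to pay at Q' = 3.5714: 58 − 0.8·3.5714 = 55.1429.
ΔQ = 15 − 3.5714 = 11.4286; wedge = 55.1429 − 38 = 17.1429.
DWL = ½ × 11.4286 × 17.1429 = $97.96 thousand.

$97.96 thousand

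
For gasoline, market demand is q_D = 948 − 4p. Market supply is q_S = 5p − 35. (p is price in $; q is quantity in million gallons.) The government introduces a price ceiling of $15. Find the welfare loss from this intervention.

In inverse form: demand p = 237 − 0.25q, supply p = 7 + 0.2q.
Competitive equilibrium: 237 − 0.25q = 7 + 0.2q → q* = 511.1111, p* = 109.2222.
At the ceiling p = 15, quantity supplied = (15 − 7)/0.2 = 40.
Willingness to pay at q' = 40: 237 − 0.25·40 = 227.
Δq = 511.1111 − 40 = 471.1111; wedge = 227 − 15 = 212.
DWL = ½ × 471.1111 × 212 = $49937.78 million.

$49937.78 million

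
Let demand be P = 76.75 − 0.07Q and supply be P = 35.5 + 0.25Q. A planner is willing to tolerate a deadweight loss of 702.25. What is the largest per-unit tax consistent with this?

Competitive equilibrium: 76.75 − 0.07Q = 35.5 + 0.25Q → Q* = 128.9063, P* = 67.7266.
A tax t gives ΔQ = t/0.32 and wedge t, so DWL = t²/0.64.
t²/0.64 = 702.25 → t² = 449.44 → t = 21.2.

21.2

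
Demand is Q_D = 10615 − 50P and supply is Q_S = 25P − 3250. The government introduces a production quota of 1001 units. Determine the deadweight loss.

In inverse form: demand P = 212.3 − 0.02Q, supply P = 130 + 0.04Q.
Competitive equilibrium: 212.3 − 0.02Q = 130 + 0.04Q → Q* = 1371.6667, P* = 184.8667.
At Q = 1001: demand price = 212.3 − 0.02·1001 = 192.28; supply price = 130 + 0.04·1001 = 170.04.
ΔQ = 1371.6667 − 1001 = 370.6667; wedge = 192.28 − 170.04 = 22.24.
Deadweight loss = ½ × 370.6667 × 22.24 = 4121.81.

4121.81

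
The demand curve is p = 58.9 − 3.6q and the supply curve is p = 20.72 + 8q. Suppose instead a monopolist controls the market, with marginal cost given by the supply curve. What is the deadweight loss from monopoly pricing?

3.52

Competitive equilibrium: 58.9 − 3.6q = 20.72 + 8q → q* = 3.29138, p* = 47.05103.
Marginal revenue: MR = 58.9 − 7.2q. Set MR = MC: 58.9 − 7.2q = 20.72 + 8q → q_m = 2.51184.
Price p_m = 58.9 − 3.6·2.51184 = 49.85738; MC(q_m) = 20.72 + 8·2.51184 = 40.81472.
Competitive q* = 3.29138, so Δq = 0.77954; wedge = 49.85738 − 40.81472 = 9.04266.
Welfare loss = ½ × 0.77954 × 9.04266 = 3.52.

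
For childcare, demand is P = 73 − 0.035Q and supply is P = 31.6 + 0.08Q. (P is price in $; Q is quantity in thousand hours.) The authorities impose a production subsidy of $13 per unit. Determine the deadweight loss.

$734.78 thousand

Competitive equilibrium: 73 − 0.035Q = 31.6 + 0.08Q → Q* = 360, P* = 60.4.
The subsidy lowers effective supply by 13: P = 18.6 + 0.08Q.
New quantity: 73 − 0.035Q = 18.6 + 0.08Q → Q' = 473.0435.
Overproduction ΔQ = 473.0435 − 360 = 113.0435; wedge = subsidy = 13.
Welfare loss = ½ × 113.0435 × 13 = $734.78 thousand.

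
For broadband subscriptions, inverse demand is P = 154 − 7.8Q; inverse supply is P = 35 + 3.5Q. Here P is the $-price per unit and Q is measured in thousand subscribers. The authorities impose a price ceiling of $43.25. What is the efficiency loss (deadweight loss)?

$377.49 thousand

Competitive equilibrium: 154 − 7.8Q = 35 + 3.5Q → Q* = 10.531, P* = 71.8584.
At the ceiling P = 43.25, quantity supplied = (43.25 − 35)/3.5 = 2.3571.
Willingness to pay at Q' = 2.3571: 154 − 7.8·2.3571 = 135.6146.
ΔQ = 10.531 − 2.3571 = 8.1739; wedge = 135.6146 − 43.25 = 92.3646.
Welfare loss = ½ × 8.1739 × 92.3646 = $377.49 thousand.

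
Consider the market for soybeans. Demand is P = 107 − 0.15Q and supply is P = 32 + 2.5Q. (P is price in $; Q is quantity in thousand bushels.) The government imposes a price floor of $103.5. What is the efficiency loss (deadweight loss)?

$32.71 thousand

Competitive equilibrium: 107 − 0.15Q = 32 + 2.5Q → Q* = 28.3019, P* = 102.7547.
At the floor P = 103.5, quantity demanded = (107 − 103.5)/0.15 = 23.3333.
Sellers' marginal cost at Q' = 23.3333: 32 + 2.5·23.3333 = 90.3333.
ΔQ = 28.3019 − 23.3333 = 4.9686; wedge = 103.5 − 90.3333 = 13.1667.
The triangle = ½ × 4.9686 × 13.1667 = $32.71 thousand.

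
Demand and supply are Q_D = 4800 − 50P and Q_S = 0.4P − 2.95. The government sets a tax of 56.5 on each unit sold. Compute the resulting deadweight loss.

633.38

In inverse form: demand P = 96 − 0.02Q, supply P = 7.375 + 2.5Q.
Competitive equilibrium: 96 − 0.02Q = 7.375 + 2.5Q → Q* = 35.1687, P* = 95.2966.
With the tax, the buyer price exceeds the seller price by 56.5: (96 − 0.02Q) − (7.375 + 2.5Q) = 56.5 → Q' = 12.748.
ΔQ = 35.1687 − 12.748 = 22.4207; the wedge equals the tax, 56.5.
Welfare loss = ½ × 22.4207 × 56.5 = 633.38.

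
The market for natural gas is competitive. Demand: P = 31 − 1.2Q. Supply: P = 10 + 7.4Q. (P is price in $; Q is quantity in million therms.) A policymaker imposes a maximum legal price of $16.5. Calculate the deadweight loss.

Competitive equilibrium: 31 − 1.2Q = 10 + 7.4Q → Q* = 2.4419, P* = 28.0698.
At the ceiling P = 16.5, quantity supplied = (16.5 − 10)/7.4 = 0.8784.
Willingness to pay at Q' = 0.8784: 31 − 1.2·0.8784 = 29.9459.
ΔQ = 2.4419 − 0.8784 = 1.5635; wedge = 29.9459 − 16.5 = 13.4459.
The triangle = ½ × 1.5635 × 13.4459 = $10.51 million.

$10.51 million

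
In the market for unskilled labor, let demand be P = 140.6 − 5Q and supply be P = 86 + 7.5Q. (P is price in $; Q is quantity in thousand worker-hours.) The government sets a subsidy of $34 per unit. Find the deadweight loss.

Competitive equilibrium: 140.6 − 5Q = 86 + 7.5Q → Q* = 4.368, P* = 118.76.
The subsidy lowers effective supply by 34: P = 52 + 7.5Q.
New quantity: 140.6 − 5Q = 52 + 7.5Q → Q' = 7.088.
Overproduction ΔQ = 7.088 − 4.368 = 2.72; wedge = subsidy = 34.
DWL = ½ × 2.72 × 34 = $46.24 thousand.

$46.24 thousand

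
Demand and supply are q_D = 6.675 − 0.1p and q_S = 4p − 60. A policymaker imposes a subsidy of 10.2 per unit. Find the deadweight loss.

5.08

In inverse form: demand p = 66.75 − 10q, supply p = 15 + 0.25q.
Competitive equilibrium: 66.75 − 10q = 15 + 0.25q → q* = 5.0488, p* = 16.2622.
The subsidy lowers effective supply by 10.2: p = 4.8 + 0.25q.
New quantity: 66.75 − 10q = 4.8 + 0.25q → q' = 6.0439.
Overproduction Δq = 6.0439 − 5.0488 = 0.9951; wedge = subsidy = 10.2.
The triangle = ½ × 0.9951 × 10.2 = 5.08.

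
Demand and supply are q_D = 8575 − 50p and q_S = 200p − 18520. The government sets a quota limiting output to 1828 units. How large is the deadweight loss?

22044.80

In inverse form: demand p = 171.5 − 0.02q, supply p = 92.6 + 0.005q.
Competitive equilibrium: 171.5 − 0.02q = 92.6 + 0.005q → q* = 3156, p* = 108.38.
At q = 1828: demand price = 171.5 − 0.02·1828 = 134.94; supply price = 92.6 + 0.005·1828 = 101.74.
Δq = 3156 − 1828 = 1328; wedge = 134.94 − 101.74 = 33.2.
The triangle = ½ × 1328 × 33.2 = 22044.80.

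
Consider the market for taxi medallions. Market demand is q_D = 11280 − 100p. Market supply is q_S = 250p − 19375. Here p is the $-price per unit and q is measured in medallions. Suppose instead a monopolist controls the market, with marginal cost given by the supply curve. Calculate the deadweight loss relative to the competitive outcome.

In inverse form: demand p = 112.8 − 0.01q, supply p = 77.5 + 0.004q.
Competitive equilibrium: 112.8 − 0.01q = 77.5 + 0.004q → q* = 2521.428571, p* = 87.585714.
Marginal revenue: MR = 112.8 − 0.02q. Set MR = MC: 112.8 − 0.02q = 77.5 + 0.004q → q_m = 1470.833333.
Price p_m = 112.8 − 0.01·1470.833333 = 98.091667; MC(q_m) = 77.5 + 0.004·1470.833333 = 83.383333.
Competitive q* = 2521.428571, so Δq = 1050.595238; wedge = 98.091667 − 83.383333 = 14.708334.
DWL = ½ × 1050.595238 × 14.708334 = $7726.25.

$7726.25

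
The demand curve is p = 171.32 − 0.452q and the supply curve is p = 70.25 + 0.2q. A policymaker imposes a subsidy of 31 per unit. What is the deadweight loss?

Competitive equilibrium: 171.32 − 0.452q = 70.25 + 0.2q → q* = 155.0153, p* = 101.2531.
The subsidy lowers effective supply by 31: p = 39.25 + 0.2q.
New quantity: 171.32 − 0.452q = 39.25 + 0.2q → q' = 202.5613.
Overproduction Δq = 202.5613 − 155.0153 = 47.546; wedge = subsidy = 31.
DWL = ½ × 47.546 × 31 = 736.96.

736.96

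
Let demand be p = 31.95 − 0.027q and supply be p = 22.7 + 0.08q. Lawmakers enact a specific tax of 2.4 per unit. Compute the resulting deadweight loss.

26.92

Competitive equilibrium: 31.95 − 0.027q = 22.7 + 0.08q → q* = 86.4486, p* = 29.6159.
With the tax, the buyer price exceeds the seller price by 2.4: (31.95 − 0.027q) − (22.7 + 0.08q) = 2.4 → q' = 64.0187.
Δq = 86.4486 − 64.0187 = 22.4299; the wedge equals the tax, 2.4.
Deadweight loss = ½ × 22.4299 × 2.4 = 26.92.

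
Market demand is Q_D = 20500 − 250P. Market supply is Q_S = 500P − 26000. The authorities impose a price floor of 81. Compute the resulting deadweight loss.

67687.50

In inverse form: demand P = 82 − 0.004Q, supply P = 52 + 0.002Q.
Competitive equilibrium: 82 − 0.004Q = 52 + 0.002Q → Q* = 5000, P* = 62.
At the floor P = 81, quantity demanded = (82 − 81)/0.004 = 250.
Sellers' marginal cost at Q' = 250: 52 + 0.002·250 = 52.5.
ΔQ = 5000 − 250 = 4750; wedge = 81 − 52.5 = 28.5.
Deadweight loss = ½ × 4750 × 28.5 = 67687.50.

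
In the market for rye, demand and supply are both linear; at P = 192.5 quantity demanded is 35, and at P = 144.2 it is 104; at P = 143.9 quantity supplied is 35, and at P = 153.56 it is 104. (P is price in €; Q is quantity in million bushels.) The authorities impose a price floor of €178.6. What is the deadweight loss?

€606.48 million

Demand slope = (144.2 − 192.5)/(104 − 35) = −0.7, so P = 217 − 0.7Q.
Supply slope = (153.56 − 143.9)/(104 − 35) = 0.14, so P = 139 + 0.14Q.
Competitive equilibrium: 217 − 0.7Q = 139 + 0.14Q → Q* = 92.8571, P* = 152.
At the floor P = 178.6, quantity demanded = (217 − 178.6)/0.7 = 54.8571.
Sellers' marginal cost at Q' = 54.8571: 139 + 0.14·54.8571 = 146.68.
ΔQ = 92.8571 − 54.8571 = 38; wedge = 178.6 − 146.68 = 31.92.
DWL = ½ × 38 × 31.92 = €606.48 million.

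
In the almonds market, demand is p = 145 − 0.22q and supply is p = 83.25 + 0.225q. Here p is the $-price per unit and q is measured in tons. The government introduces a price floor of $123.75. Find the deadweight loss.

Competitive equilibrium: 145 − 0.22q = 83.25 + 0.225q → q* = 138.764, p* = 114.4719.
At the floor p = 123.75, quantity demanded = (145 − 123.75)/0.22 = 96.5909.
Sellers' marginal cost at q' = 96.5909: 83.25 + 0.225·96.5909 = 104.983.
Δq = 138.764 − 96.5909 = 42.1731; wedge = 123.75 − 104.983 = 18.767.
The triangle = ½ × 42.1731 × 18.767 = $395.73.

$395.73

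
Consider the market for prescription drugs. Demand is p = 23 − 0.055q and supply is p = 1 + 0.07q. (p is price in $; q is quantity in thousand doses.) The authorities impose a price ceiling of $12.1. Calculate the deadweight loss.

$18.98 thousand

Competitive equilibrium: 23 − 0.055q = 1 + 0.07q → q* = 176, p* = 13.32.
At the ceiling p = 12.1, quantity supplied = (12.1 − 1)/0.07 = 158.5714.
Willingness to pay at q' = 158.5714: 23 − 0.055·158.5714 = 14.2786.
Δq = 176 − 158.5714 = 17.4286; wedge = 14.2786 − 12.1 = 2.1786.
DWL = ½ × 17.4286 × 2.1786 = $18.98 thousand.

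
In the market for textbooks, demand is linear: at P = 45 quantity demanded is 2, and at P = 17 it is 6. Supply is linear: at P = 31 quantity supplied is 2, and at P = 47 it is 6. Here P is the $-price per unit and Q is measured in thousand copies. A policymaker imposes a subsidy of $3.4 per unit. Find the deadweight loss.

$0.53 thousand

Demand slope = (17 − 45)/(6 − 2) = −7, so P = 59 − 7Q.
Supply slope = (47 − 31)/(6 − 2) = 4, so P = 23 + 4Q.
Competitive equilibrium: 59 − 7Q = 23 + 4Q → Q* = 3.2727, P* = 36.0909.
The subsidy lowers effective supply by 3.4: P = 19.6 + 4Q.
New quantity: 59 − 7Q = 19.6 + 4Q → Q' = 3.5818.
Overproduction ΔQ = 3.5818 − 3.2727 = 0.3091; wedge = subsidy = 3.4.
Welfare loss = ½ × 0.3091 × 3.4 = $0.53 thousand.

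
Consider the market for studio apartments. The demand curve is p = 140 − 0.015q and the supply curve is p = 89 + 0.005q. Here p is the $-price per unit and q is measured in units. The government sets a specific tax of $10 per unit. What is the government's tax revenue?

$20500

Competitive equilibrium: 140 − 0.015q = 89 + 0.005q → q* = 2550, p* = 101.75.
With the tax, the buyer price exceeds the seller price by 10: (140 − 0.015q) − (89 + 0.005q) = 10 → q' = 2050.
Tax revenue = 10 × 2050 = $20500.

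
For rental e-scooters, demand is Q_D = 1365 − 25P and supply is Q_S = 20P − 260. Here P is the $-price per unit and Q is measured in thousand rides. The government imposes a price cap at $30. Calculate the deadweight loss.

In inverse form: demand P = 54.6 − 0.04Q, supply P = 13 + 0.05Q.
Competitive equilibrium: 54.6 − 0.04Q = 13 + 0.05Q → Q* = 462.2222, P* = 36.1111.
At the ceiling P = 30, quantity supplied = (30 − 13)/0.05 = 340.
Willingness to pay at Q' = 340: 54.6 − 0.04·340 = 41.
ΔQ = 462.2222 − 340 = 122.2222; wedge = 41 − 30 = 11.
The triangle = ½ × 122.2222 × 11 = $672.22 thousand.

$672.22 thousand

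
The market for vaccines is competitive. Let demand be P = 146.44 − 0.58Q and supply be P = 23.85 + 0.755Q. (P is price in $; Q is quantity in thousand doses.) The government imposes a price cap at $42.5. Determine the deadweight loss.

$3007.66 thousand

Competitive equilibrium: 146.44 − 0.58Q = 23.85 + 0.755Q → Q* = 91.8277, P* = 93.1799.
At the ceiling P = 42.5, quantity supplied = (42.5 − 23.85)/0.755 = 24.702.
Willingness to pay at Q' = 24.702: 146.44 − 0.58·24.702 = 132.1128.
ΔQ = 91.8277 − 24.702 = 67.1257; wedge = 132.1128 − 42.5 = 89.6128.
The triangle = ½ × 67.1257 × 89.6128 = $3007.66 thousand.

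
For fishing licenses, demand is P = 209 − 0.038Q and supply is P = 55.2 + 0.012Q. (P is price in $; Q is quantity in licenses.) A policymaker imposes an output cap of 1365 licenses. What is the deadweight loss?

$73188.025

Competitive equilibrium: 209 − 0.038Q = 55.2 + 0.012Q → Q* = 3076, P* = 92.112.
At Q = 1365: demand price = 209 − 0.038·1365 = 157.13; supply price = 55.2 + 0.012·1365 = 71.58.
ΔQ = 3076 − 1365 = 1711; wedge = 157.13 − 71.58 = 85.55.
The triangle = ½ × 1711 × 85.55 = $73188.025.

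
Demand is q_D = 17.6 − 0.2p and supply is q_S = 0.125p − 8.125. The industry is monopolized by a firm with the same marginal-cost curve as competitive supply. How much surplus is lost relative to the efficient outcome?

1.57

In inverse form: demand p = 88 − 5q, supply p = 65 + 8q.
Competitive equilibrium: 88 − 5q = 65 + 8q → q* = 1.7692, p* = 79.1538.
Marginal revenue: MR = 88 − 10q. Set MR = MC: 88 − 10q = 65 + 8q → q_m = 1.2778.
Price p_m = 88 − 5·1.2778 = 81.611; MC(q_m) = 65 + 8·1.2778 = 75.2224.
Competitive q* = 1.7692, so Δq = 0.4914; wedge = 81.611 − 75.2224 = 6.3886.
Welfare loss = ½ × 0.4914 × 6.3886 = 1.57.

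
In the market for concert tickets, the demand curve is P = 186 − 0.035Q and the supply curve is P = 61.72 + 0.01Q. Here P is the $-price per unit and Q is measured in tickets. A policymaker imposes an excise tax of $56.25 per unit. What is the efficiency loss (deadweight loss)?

Competitive equilibrium: 186 − 0.035Q = 61.72 + 0.01Q → Q* = 2761.7778, P* = 89.3378.
With the tax, the buyer price exceeds the seller price by 56.25: (186 − 0.035Q) − (61.72 + 0.01Q) = 56.25 → Q' = 1511.7778.
ΔQ = 2761.7778 − 1511.7778 = 1250; the wedge equals the tax, 56.25.
The triangle = ½ × 1250 × 56.25 = $35156.25.

$35156.25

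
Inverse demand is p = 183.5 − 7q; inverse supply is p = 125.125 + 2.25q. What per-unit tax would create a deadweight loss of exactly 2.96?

7.4

Competitive equilibrium: 183.5 − 7q = 125.125 + 2.25q → q* = 6.3108, p* = 139.3243.
A tax t gives Δq = t/9.25 and wedge t, so DWL = t²/18.5.
t²/18.5 = 2.96 → t² = 54.76 → t = 7.4.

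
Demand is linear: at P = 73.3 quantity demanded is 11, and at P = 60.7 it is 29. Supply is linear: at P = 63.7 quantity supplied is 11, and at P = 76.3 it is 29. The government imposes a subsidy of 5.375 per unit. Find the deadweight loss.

10.32

Demand slope = (60.7 − 73.3)/(29 − 11) = −0.7, so P = 81 − 0.7Q.
Supply slope = (76.3 − 63.7)/(29 − 11) = 0.7, so P = 56 + 0.7Q.
Competitive equilibrium: 81 − 0.7Q = 56 + 0.7Q → Q* = 17.8571, P* = 68.5.
The subsidy lowers effective supply by 5.375: P = 50.625 + 0.7Q.
New quantity: 81 − 0.7Q = 50.625 + 0.7Q → Q' = 21.6964.
Overproduction ΔQ = 21.6964 − 17.8571 = 3.8393; wedge = subsidy = 5.375.
Deadweight loss = ½ × 3.8393 × 5.375 = 10.32.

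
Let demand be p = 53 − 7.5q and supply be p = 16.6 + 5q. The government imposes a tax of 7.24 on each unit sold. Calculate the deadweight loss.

Competitive equilibrium: 53 − 7.5q = 16.6 + 5q → q* = 2.912, p* = 31.16.
With the tax, the buyer price exceeds the seller price by 7.24: (53 − 7.5q) − (16.6 + 5q) = 7.24 → q' = 2.3328.
Δq = 2.912 − 2.3328 = 0.5792; the wedge equals the tax, 7.24.
DWL = ½ × 0.5792 × 7.24 = 2.10.

2.10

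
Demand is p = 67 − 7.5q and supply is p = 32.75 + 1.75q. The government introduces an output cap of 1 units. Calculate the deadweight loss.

Competitive equilibrium: 67 − 7.5q = 32.75 + 1.75q → q* = 3.7027, p* = 39.2297.
At q = 1: demand price = 67 − 7.5·1 = 59.5; supply price = 32.75 + 1.75·1 = 34.5.
Δq = 3.7027 − 1 = 2.7027; wedge = 59.5 − 34.5 = 25.
The triangle = ½ × 2.7027 × 25 = 33.78.

33.78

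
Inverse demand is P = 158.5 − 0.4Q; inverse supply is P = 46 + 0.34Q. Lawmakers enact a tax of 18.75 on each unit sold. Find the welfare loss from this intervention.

237.54

Competitive equilibrium: 158.5 − 0.4Q = 46 + 0.34Q → Q* = 152.027, P* = 97.6892.
With the tax, the buyer price exceeds the seller price by 18.75: (158.5 − 0.4Q) − (46 + 0.34Q) = 18.75 → Q' = 126.6892.
ΔQ = 152.027 − 126.6892 = 25.3378; the wedge equals the tax, 18.75.
The triangle = ½ × 25.3378 × 18.75 = 237.54.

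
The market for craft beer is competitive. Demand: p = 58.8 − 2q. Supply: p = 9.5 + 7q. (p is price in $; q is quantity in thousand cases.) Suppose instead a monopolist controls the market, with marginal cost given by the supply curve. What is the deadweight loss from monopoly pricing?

Competitive equilibrium: 58.8 − 2q = 9.5 + 7q → q* = 5.4778, p* = 47.8444.
Marginal revenue: MR = 58.8 − 4q. Set MR = MC: 58.8 − 4q = 9.5 + 7q → q_m = 4.4818.
Price p_m = 58.8 − 2·4.4818 = 49.8364; MC(q_m) = 9.5 + 7·4.4818 = 40.8726.
Competitive q* = 5.4778, so Δq = 0.996; wedge = 49.8364 − 40.8726 = 8.9638.
The triangle = ½ × 0.996 × 8.9638 = $4.46 thousand.

$4.46 thousand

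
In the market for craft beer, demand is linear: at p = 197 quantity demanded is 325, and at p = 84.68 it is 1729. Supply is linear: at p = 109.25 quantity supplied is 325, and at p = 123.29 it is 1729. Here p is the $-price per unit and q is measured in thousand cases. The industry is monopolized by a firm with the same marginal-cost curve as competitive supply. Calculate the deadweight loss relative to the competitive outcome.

Demand slope = (84.68 − 197)/(1729 − 325) = −0.08, so p = 223 − 0.08q.
Supply slope = (123.29 − 109.25)/(1729 − 325) = 0.01, so p = 106 + 0.01q.
Competitive equilibrium: 223 − 0.08q = 106 + 0.01q → q* = 1300, p* = 119.
Marginal revenue: MR = 223 − 0.16q. Set MR = MC: 223 − 0.16q = 106 + 0.01q → q_m = 688.2353.
Price p_m = 223 − 0.08·688.2353 = 167.9412; MC(q_m) = 106 + 0.01·688.2353 = 112.8824.
Competitive q* = 1300, so Δq = 611.7647; wedge = 167.9412 − 112.8824 = 55.0588.
The triangle = ½ × 611.7647 × 55.0588 = $16841.52 thousand.

$16841.52 thousand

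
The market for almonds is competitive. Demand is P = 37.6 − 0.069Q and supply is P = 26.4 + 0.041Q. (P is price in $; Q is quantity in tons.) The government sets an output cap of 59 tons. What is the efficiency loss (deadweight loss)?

$100.84

Competitive equilibrium: 37.6 − 0.069Q = 26.4 + 0.041Q → Q* = 101.8182, P* = 30.5745.
At Q = 59: demand price = 37.6 − 0.069·59 = 33.529; supply price = 26.4 + 0.041·59 = 28.819.
ΔQ = 101.8182 − 59 = 42.8182; wedge = 33.529 − 28.819 = 4.71.
Welfare loss = ½ × 42.8182 × 4.71 = $100.84.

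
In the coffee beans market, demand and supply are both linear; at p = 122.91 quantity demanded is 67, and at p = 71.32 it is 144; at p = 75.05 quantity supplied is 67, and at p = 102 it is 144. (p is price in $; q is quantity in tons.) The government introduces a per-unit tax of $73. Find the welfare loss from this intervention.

$2612.25

Demand slope = (71.32 − 122.91)/(144 − 67) = −0.67, so p = 167.8 − 0.67q.
Supply slope = (102 − 75.05)/(144 − 67) = 0.35, so p = 51.6 + 0.35q.
Competitive equilibrium: 167.8 − 0.67q = 51.6 + 0.35q → q* = 113.92157, p* = 91.47255.
With the tax, the buyer price exceeds the seller price by 73: (167.8 − 0.67q) − (51.6 + 0.35q) = 73 → q' = 42.35294.
Δq = 113.92157 − 42.35294 = 71.56863; the wedge equals the tax, 73.
Deadweight loss = ½ × 71.56863 × 73 = $2612.25.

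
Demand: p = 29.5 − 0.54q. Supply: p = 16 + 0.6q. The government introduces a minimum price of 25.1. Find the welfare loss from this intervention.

7.78

Competitive equilibrium: 29.5 − 0.54q = 16 + 0.6q → q* = 11.8421, p* = 23.1053.
At the floor p = 25.1, quantity demanded = (29.5 − 25.1)/0.54 = 8.1481.
Sellers' marginal cost at q' = 8.1481: 16 + 0.6·8.1481 = 20.8889.
Δq = 11.8421 − 8.1481 = 3.694; wedge = 25.1 − 20.8889 = 4.2111.
Welfare loss = ½ × 3.694 × 4.2111 = 7.78.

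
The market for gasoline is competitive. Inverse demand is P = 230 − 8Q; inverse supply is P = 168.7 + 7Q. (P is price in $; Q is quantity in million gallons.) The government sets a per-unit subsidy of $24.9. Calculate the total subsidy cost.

Competitive equilibrium: 230 − 8Q = 168.7 + 7Q → Q* = 4.08667, P* = 197.30667.
The subsidy lowers effective supply by 24.9: P = 143.8 + 7Q.
New quantity: 230 − 8Q = 143.8 + 7Q → Q' = 5.74667.
Total subsidy cost = 24.9 × 5.74667 = $143.092 million.

$143.092 million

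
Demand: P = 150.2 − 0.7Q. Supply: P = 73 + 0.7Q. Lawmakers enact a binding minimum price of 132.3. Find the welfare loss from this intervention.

612.13

Competitive equilibrium: 150.2 − 0.7Q = 73 + 0.7Q → Q* = 55.1429, P* = 111.6.
At the floor P = 132.3, quantity demanded = (150.2 − 132.3)/0.7 = 25.5714.
Sellers' marginal cost at Q' = 25.5714: 73 + 0.7·25.5714 = 90.9.
ΔQ = 55.1429 − 25.5714 = 29.5715; wedge = 132.3 − 90.9 = 41.4.
Welfare loss = ½ × 29.5715 × 41.4 = 612.13.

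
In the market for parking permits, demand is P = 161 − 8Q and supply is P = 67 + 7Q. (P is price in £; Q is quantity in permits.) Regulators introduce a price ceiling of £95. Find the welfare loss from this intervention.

Competitive equilibrium: 161 − 8Q = 67 + 7Q → Q* = 6.2667, P* = 110.8667.
At the ceiling P = 95, quantity supplied = (95 − 67)/7 = 4.
Willingness to pay at Q' = 4: 161 − 8·4 = 129.
ΔQ = 6.2667 − 4 = 2.2667; wedge = 129 − 95 = 34.
The triangle = ½ × 2.2667 × 34 = £38.53.

£38.53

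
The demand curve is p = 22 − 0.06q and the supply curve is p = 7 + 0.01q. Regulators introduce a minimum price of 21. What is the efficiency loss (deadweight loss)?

1366.87

Competitive equilibrium: 22 − 0.06q = 7 + 0.01q → q* = 214.285714, p* = 9.142857.
At the floor p = 21, quantity demanded = (22 − 21)/0.06 = 16.666667.
Sellers' marginal cost at q' = 16.666667: 7 + 0.01·16.666667 = 7.166667.
Δq = 214.285714 − 16.666667 = 197.619047; wedge = 21 − 7.166667 = 13.833333.
DWL = ½ × 197.619047 × 13.833333 = 1366.87.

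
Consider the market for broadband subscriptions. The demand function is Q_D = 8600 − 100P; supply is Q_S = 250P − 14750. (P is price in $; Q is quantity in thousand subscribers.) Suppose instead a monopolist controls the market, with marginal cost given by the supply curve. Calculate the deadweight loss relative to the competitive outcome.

$4520.09 thousand

In inverse form: demand P = 86 − 0.01Q, supply P = 59 + 0.004Q.
Competitive equilibrium: 86 − 0.01Q = 59 + 0.004Q → Q* = 1928.5714, P* = 66.7143.
Marginal revenue: MR = 86 − 0.02Q. Set MR = MC: 86 − 0.02Q = 59 + 0.004Q → Q_m = 1125.
Price P_m = 86 − 0.01·1125 = 74.75; MC(Q_m) = 59 + 0.004·1125 = 63.5.
Competitive Q* = 1928.5714, so ΔQ = 803.5714; wedge = 74.75 − 63.5 = 11.25.
DWL = ½ × 803.5714 × 11.25 = $4520.09 thousand.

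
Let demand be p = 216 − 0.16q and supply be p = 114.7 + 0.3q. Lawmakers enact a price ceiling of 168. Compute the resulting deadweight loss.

Competitive equilibrium: 216 − 0.16q = 114.7 + 0.3q → q* = 220.2174, p* = 180.7652.
At the ceiling p = 168, quantity supplied = (168 − 114.7)/0.3 = 177.6667.
Willingness to pay at q' = 177.6667: 216 − 0.16·177.6667 = 187.5733.
Δq = 220.2174 − 177.6667 = 42.5507; wedge = 187.5733 − 168 = 19.5733.
Welfare loss = ½ × 42.5507 × 19.5733 = 416.43.

416.43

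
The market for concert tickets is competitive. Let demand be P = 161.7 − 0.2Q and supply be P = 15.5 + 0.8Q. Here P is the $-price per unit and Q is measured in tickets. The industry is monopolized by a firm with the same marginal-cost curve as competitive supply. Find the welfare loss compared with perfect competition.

Competitive equilibrium: 161.7 − 0.2Q = 15.5 + 0.8Q → Q* = 146.2, P* = 132.46.
Marginal revenue: MR = 161.7 − 0.4Q. Set MR = MC: 161.7 − 0.4Q = 15.5 + 0.8Q → Q_m = 121.8333.
Price P_m = 161.7 − 0.2·121.8333 = 137.3333; MC(Q_m) = 15.5 + 0.8·121.8333 = 112.9666.
Competitive Q* = 146.2, so ΔQ = 24.3667; wedge = 137.3333 − 112.9666 = 24.3667.
Deadweight loss = ½ × 24.3667 × 24.3667 = $296.87.

$296.87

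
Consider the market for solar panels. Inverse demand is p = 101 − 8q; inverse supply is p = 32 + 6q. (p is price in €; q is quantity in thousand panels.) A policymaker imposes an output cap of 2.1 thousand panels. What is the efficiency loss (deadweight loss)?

€56.01 thousand

Competitive equilibrium: 101 − 8q = 32 + 6q → q* = 4.9286, p* = 61.5714.
At q = 2.1: demand price = 101 − 8·2.1 = 84.2; supply price = 32 + 6·2.1 = 44.6.
Δq = 4.9286 − 2.1 = 2.8286; wedge = 84.2 − 44.6 = 39.6.
Deadweight loss = ½ × 2.8286 × 39.6 = €56.01 thousand.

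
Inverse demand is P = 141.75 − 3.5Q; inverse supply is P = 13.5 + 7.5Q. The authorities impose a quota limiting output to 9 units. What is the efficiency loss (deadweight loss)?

38.89

Competitive equilibrium: 141.75 − 3.5Q = 13.5 + 7.5Q → Q* = 11.6591, P* = 100.9432.
At Q = 9: demand price = 141.75 − 3.5·9 = 110.25; supply price = 13.5 + 7.5·9 = 81.
ΔQ = 11.6591 − 9 = 2.6591; wedge = 110.25 − 81 = 29.25.
DWL = ½ × 2.6591 × 29.25 = 38.89.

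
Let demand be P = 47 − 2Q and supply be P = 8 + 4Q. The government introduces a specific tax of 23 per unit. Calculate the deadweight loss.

Competitive equilibrium: 47 − 2Q = 8 + 4Q → Q* = 6.5, P* = 34.
With the tax, the buyer price exceeds the seller price by 23: (47 − 2Q) − (8 + 4Q) = 23 → Q' = 2.6667.
ΔQ = 6.5 − 2.6667 = 3.8333; the wedge equals the tax, 23.
Welfare loss = ½ × 3.8333 × 23 = 44.08.

44.08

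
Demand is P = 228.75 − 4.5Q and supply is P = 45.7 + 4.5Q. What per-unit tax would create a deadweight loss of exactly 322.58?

Competitive equilibrium: 228.75 − 4.5Q = 45.7 + 4.5Q → Q* = 20.3389, P* = 137.225.
A tax t gives ΔQ = t/9 and wedge t, so DWL = t²/18.
t²/18 = 322.58 → t² = 5806.44 → t = 76.2.

76.2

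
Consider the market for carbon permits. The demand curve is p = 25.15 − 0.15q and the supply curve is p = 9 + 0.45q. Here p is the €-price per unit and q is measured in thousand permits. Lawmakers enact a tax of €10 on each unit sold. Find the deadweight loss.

€83.33 thousand

Competitive equilibrium: 25.15 − 0.15q = 9 + 0.45q → q* = 26.9167, p* = 21.1125.
With the tax, the buyer price exceeds the seller price by 10: (25.15 − 0.15q) − (9 + 0.45q) = 10 → q' = 10.25.
Δq = 26.9167 − 10.25 = 16.6667; the wedge equals the tax, 10.
Welfare loss = ½ × 16.6667 × 10 = €83.33 thousand.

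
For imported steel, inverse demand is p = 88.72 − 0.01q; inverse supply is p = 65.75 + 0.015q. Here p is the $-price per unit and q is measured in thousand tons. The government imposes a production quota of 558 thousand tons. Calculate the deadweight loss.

Competitive equilibrium: 88.72 − 0.01q = 65.75 + 0.015q → q* = 918.8, p* = 79.532.
At q = 558: demand price = 88.72 − 0.01·558 = 83.14; supply price = 65.75 + 0.015·558 = 74.12.
Δq = 918.8 − 558 = 360.8; wedge = 83.14 − 74.12 = 9.02.
DWL = ½ × 360.8 × 9.02 = $1627.208 thousand.

$1627.208 thousand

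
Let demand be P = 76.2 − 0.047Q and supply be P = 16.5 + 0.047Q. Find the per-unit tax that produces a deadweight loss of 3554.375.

Competitive equilibrium: 76.2 − 0.047Q = 16.5 + 0.047Q → Q* = 635.1064, P* = 46.35.
A tax t gives ΔQ = t/0.094 and wedge t, so DWL = t²/0.188.
t²/0.188 = 3554.375 → t² = 668.2225 → t = 25.85.

25.85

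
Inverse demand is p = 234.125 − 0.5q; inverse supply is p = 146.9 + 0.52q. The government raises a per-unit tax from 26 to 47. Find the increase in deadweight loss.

Competitive equilibrium: 234.125 − 0.5q = 146.9 + 0.52q → q* = 85.5147, p* = 191.3676.
For a per-unit tax t: Δq = t/1.02, so DWL = ½·t·(t/1.02) = t²/2.04.
At t = 26: DWL = 331.373. At t = 47: DWL = 1082.843.
Increase = 1082.843 − 331.373 = 751.47.

751.47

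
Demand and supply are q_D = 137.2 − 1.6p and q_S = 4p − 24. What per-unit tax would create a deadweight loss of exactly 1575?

52.5

In inverse form: demand p = 85.75 − 0.625q, supply p = 6 + 0.25q.
Competitive equilibrium: 85.75 − 0.625q = 6 + 0.25q → q* = 91.1429, p* = 28.7857.
A tax t gives Δq = t/0.875 and wedge t, so DWL = t²/1.75.
t²/1.75 = 1575 → t² = 2756.25 → t = 52.5.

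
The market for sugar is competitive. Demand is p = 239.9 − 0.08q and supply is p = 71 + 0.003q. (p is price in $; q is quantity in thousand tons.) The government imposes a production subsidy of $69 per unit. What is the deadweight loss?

$28680.72 thousand

Competitive equilibrium: 239.9 − 0.08q = 71 + 0.003q → q* = 2034.9398, p* = 77.1048.
The subsidy lowers effective supply by 69: p = 2 + 0.003q.
New quantity: 239.9 − 0.08q = 2 + 0.003q → q' = 2866.2651.
Overproduction Δq = 2866.2651 − 2034.9398 = 831.3253; wedge = subsidy = 69.
Welfare loss = ½ × 831.3253 × 69 = $28680.72 thousand.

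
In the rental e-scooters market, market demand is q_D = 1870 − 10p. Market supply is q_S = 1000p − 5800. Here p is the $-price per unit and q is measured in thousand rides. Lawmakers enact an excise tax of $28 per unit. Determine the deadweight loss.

In inverse form: demand p = 187 − 0.1q, supply p = 5.8 + 0.001q.
Competitive equilibrium: 187 − 0.1q = 5.8 + 0.001q → q* = 1794.0594, p* = 7.5941.
With the tax, the buyer price exceeds the seller price by 28: (187 − 0.1q) − (5.8 + 0.001q) = 28 → q' = 1516.8317.
Δq = 1794.0594 − 1516.8317 = 277.2277; the wedge equals the tax, 28.
The triangle = ½ × 277.2277 × 28 = $3881.19 thousand.

$3881.19 thousand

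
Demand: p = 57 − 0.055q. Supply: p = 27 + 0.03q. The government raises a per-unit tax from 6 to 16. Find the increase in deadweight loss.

1294.12

Competitive equilibrium: 57 − 0.055q = 27 + 0.03q → q* = 352.9412, p* = 37.5882.
For a per-unit tax t: Δq = t/0.085, so DWL = ½·t·(t/0.085) = t²/0.17.
At t = 6: DWL = 211.765. At t = 16: DWL = 1505.882.
Increase = 1505.882 − 211.765 = 1294.12.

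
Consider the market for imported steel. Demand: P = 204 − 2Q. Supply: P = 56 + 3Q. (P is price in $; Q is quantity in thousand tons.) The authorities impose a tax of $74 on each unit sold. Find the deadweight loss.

$547.60 thousand

Competitive equilibrium: 204 − 2Q = 56 + 3Q → Q* = 29.6, P* = 144.8.
With the tax, the buyer price exceeds the seller price by 74: (204 − 2Q) − (56 + 3Q) = 74 → Q' = 14.8.
ΔQ = 29.6 − 14.8 = 14.8; the wedge equals the tax, 74.
DWL = ½ × 14.8 × 74 = $547.60 thousand.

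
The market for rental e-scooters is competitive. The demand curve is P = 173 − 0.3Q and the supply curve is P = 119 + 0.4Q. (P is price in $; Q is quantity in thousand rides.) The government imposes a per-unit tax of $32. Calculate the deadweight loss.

$731.43 thousand

Competitive equilibrium: 173 − 0.3Q = 119 + 0.4Q → Q* = 77.1429, P* = 149.8571.
With the tax, the buyer price exceeds the seller price by 32: (173 − 0.3Q) − (119 + 0.4Q) = 32 → Q' = 31.4286.
ΔQ = 77.1429 − 31.4286 = 45.7143; the wedge equals the tax, 32.
The triangle = ½ × 45.7143 × 32 = $731.43 thousand.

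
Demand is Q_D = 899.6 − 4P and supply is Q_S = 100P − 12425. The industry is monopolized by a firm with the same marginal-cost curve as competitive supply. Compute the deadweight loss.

4681.27

In inverse form: demand P = 224.9 − 0.25Q, supply P = 124.25 + 0.01Q.
Competitive equilibrium: 224.9 − 0.25Q = 124.25 + 0.01Q → Q* = 387.11538, P* = 128.12115.
Marginal revenue: MR = 224.9 − 0.5Q. Set MR = MC: 224.9 − 0.5Q = 124.25 + 0.01Q → Q_m = 197.35294.
Price P_m = 224.9 − 0.25·197.35294 = 175.56177; MC(Q_m) = 124.25 + 0.01·197.35294 = 126.22353.
Competitive Q* = 387.11538, so ΔQ = 189.76244; wedge = 175.56177 − 126.22353 = 49.33824.
DWL = ½ × 189.76244 × 49.33824 = 4681.27.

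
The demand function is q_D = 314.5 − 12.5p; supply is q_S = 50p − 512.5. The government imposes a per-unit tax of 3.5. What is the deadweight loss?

In inverse form: demand p = 25.16 − 0.08q, supply p = 10.25 + 0.02q.
Competitive equilibrium: 25.16 − 0.08q = 10.25 + 0.02q → q* = 149.1, p* = 13.232.
With the tax, the buyer price exceeds the seller price by 3.5: (25.16 − 0.08q) − (10.25 + 0.02q) = 3.5 → q' = 114.1.
Δq = 149.1 − 114.1 = 35; the wedge equals the tax, 3.5.
Welfare loss = ½ × 35 × 3.5 = 61.25.

61.25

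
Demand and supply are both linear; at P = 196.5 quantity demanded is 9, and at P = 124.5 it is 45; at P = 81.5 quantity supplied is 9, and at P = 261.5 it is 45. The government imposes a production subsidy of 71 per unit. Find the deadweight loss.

Demand slope = (124.5 − 196.5)/(45 − 9) = −2, so P = 214.5 − 2Q.
Supply slope = (261.5 − 81.5)/(45 − 9) = 5, so P = 36.5 + 5Q.
Competitive equilibrium: 214.5 − 2Q = 36.5 + 5Q → Q* = 25.4286, P* = 163.6429.
The subsidy lowers effective supply by 71: P = 5Q − 34.5.
New quantity: 214.5 − 2Q = 5Q − 34.5 → Q' = 35.5714.
Overproduction ΔQ = 35.5714 − 25.4286 = 10.1428; wedge = subsidy = 71.
Deadweight loss = ½ × 10.1428 × 71 = 360.07.

360.07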